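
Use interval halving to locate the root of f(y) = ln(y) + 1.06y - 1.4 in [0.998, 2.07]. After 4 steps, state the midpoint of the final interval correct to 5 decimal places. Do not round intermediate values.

1.16550

f(0.998000) = -0.344122, f(2.070000) = 1.521749 (opposite signs)
step 1: m = 1.534000, f(m) = 0.653919 > 0 → root in [0.998000, 1.534000]
step 2: m = 1.266000, f(m) = 0.177822 > 0 → root in [0.998000, 1.266000]
step 3: m = 1.132000, f(m) = -0.076094 < 0 → root in [1.132000, 1.266000]
step 4: m = 1.199000, f(m) = 0.052428 > 0 → root in [1.132000, 1.199000]
Midpoint of [1.132000, 1.199000] = 1.165500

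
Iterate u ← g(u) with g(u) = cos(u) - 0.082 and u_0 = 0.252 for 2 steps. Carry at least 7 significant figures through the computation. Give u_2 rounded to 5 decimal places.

u_1 = g(0.252000) = 0.886416
u_2 = g(0.886416) = 0.550193

0.55019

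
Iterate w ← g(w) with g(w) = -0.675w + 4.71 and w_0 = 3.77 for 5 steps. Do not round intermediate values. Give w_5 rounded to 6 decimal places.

2.677691

w_1 = g(3.770000) = 2.165250
w_2 = g(2.165250) = 3.248456
w_3 = g(3.248456) = 2.517292
w_4 = g(2.517292) = 3.010828
w_5 = g(3.010828) = 2.677691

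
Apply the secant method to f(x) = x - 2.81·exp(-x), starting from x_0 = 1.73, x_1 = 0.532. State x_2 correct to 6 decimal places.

Secant update: x_(k+1) = x_k − f(x_k)·(x_k − x_(k-1))/(f(x_k) − f(x_(k-1))).
f(x_0) = 1.231831, f(x_1) = -1.118675
x_2 = 0.532000 - (-1.118675)·(0.532000 - 1.730000)/(-1.118675 - (1.231831)) = 1.102164; f(x_2) = 0.168817

1.102164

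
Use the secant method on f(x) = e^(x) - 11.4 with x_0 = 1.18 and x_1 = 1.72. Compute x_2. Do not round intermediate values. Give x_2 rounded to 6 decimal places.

f(x_0) = -8.145626, f(x_1) = -5.815472
x_2 = 1.720000 - (-5.815472)·(1.720000 - 1.180000)/(-5.815472 - (-8.145626)) = 3.067702; f(x_2) = 10.092466

3.067702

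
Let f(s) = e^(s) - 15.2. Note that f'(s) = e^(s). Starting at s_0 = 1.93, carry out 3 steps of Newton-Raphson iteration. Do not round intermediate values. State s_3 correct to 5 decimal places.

s_0 = 1.930000: f = -8.310490, f' = 6.889510 → s_1 = 1.930000 - (-8.310490)/(6.889510) = 3.136253
s_1 = 3.136253: f = 7.817450, f' = 23.017450 → s_2 = 3.136253 - (7.817450)/(23.017450) = 2.796621
s_2 = 2.796621: f = 1.189177, f' = 16.389177 → s_3 = 2.796621 - (1.189177)/(16.389177) = 2.724063

2.72406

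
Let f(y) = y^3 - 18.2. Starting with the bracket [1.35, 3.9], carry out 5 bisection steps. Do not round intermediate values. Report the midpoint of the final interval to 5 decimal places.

f(1.350000) = -15.739625, f(3.900000) = 41.119000 (opposite signs)
step 1: m = 2.625000, f(m) = -0.112109 < 0 → root in [2.625000, 3.900000]
step 2: m = 3.262500, f(m) = 16.525744 > 0 → root in [2.625000, 3.262500]
step 3: m = 2.943750, f(m) = 7.309549 > 0 → root in [2.625000, 2.943750]
step 4: m = 2.784375, f(m) = 3.386547 > 0 → root in [2.625000, 2.784375]
step 5: m = 2.704687, f(m) = 1.585694 > 0 → root in [2.625000, 2.704687]
Midpoint of [2.625000, 2.704687] = 2.664844

2.66484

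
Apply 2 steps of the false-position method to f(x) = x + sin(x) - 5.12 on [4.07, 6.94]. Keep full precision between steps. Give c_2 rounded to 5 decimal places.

5.64843

f(4.070000) = -1.850667, f(6.940000) = 2.430597
step 1: c = 5.310618, f(c) = -0.635716 < 0 → new bracket [5.310618, 6.940000]
step 2: c = 5.648426, f(c) = -0.064558 < 0 → new bracket [5.648426, 6.940000]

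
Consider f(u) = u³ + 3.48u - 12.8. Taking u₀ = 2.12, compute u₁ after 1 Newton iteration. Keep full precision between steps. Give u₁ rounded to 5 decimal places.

1.87796

f'(u) = 3u² + 3.48
u_0 = 2.120000: f = 4.105728, f' = 16.963200 → u_1 = 2.120000 - (4.105728)/(16.963200) = 1.877963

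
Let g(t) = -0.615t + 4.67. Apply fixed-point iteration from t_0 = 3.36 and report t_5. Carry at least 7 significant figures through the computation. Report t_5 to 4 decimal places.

t_1 = g(3.360000) = 2.603600
t_2 = g(2.603600) = 3.068786
t_3 = g(3.068786) = 2.782697
t_4 = g(2.782697) = 2.958642
t_5 = g(2.958642) = 2.850435

2.8504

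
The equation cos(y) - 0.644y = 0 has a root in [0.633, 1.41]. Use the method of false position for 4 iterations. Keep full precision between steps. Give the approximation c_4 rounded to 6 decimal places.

False-position update: c = (a·f(b) − b·f(a))/(f(b) − f(a)); replace the endpoint whose sign matches f(c).
f(0.633000) = 0.398604, f(1.410000) = -0.747936
step 1: c = 0.903131, f(c) = 0.037538 > 0 → new bracket [0.903131, 1.410000]
step 2: c = 0.927354, f(c) = 0.002736 > 0 → new bracket [0.927354, 1.410000]
step 3: c = 0.929114, f(c) = 0.000195 > 0 → new bracket [0.929114, 1.410000]
step 4: c = 0.929239, f(c) = 0.000014 > 0 → new bracket [0.929239, 1.410000]

0.929239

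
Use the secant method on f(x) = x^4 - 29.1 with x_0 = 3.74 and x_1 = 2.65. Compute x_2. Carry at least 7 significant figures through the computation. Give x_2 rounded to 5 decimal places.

Secant update: x_(k+1) = x_k − f(x_k)·(x_k − x_(k-1))/(f(x_k) − f(x_(k-1))).
f(x_0) = 166.552954, f(x_1) = 20.215506
x_2 = 2.650000 - (20.215506)·(2.650000 - 3.740000)/(20.215506 - (166.552954)) = 2.499424; f(x_2) = 9.926515

2.49942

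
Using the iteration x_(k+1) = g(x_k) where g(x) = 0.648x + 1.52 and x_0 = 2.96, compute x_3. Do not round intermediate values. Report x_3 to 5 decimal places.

x_1 = g(2.960000) = 3.438080
x_2 = g(3.438080) = 3.747876
x_3 = g(3.747876) = 3.948624

3.94862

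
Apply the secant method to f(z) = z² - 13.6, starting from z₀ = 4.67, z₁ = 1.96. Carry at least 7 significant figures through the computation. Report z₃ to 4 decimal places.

f(z_0) = 8.208900, f(z_1) = -9.758400
z_2 = 1.960000 - (-9.758400)·(1.960000 - 4.670000)/(-9.758400 - (8.208900)) = 3.431855; f(z_2) = -1.822370
z_3 = 3.431855 - (-1.822370)·(3.431855 - 1.960000)/(-1.822370 - (-9.758400)) = 3.769841; f(z_3) = 0.611700

3.7698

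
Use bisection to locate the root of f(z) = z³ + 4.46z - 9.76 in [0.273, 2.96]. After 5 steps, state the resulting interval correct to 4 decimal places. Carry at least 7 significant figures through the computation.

[1.4486, 1.5325]

f(0.273000) = -8.522074, f(2.960000) = 29.375936 (opposite signs)
step 1: m = 1.616500, f(m) = 1.673621 > 0 → root in [0.273000, 1.616500]
step 2: m = 0.944750, f(m) = -4.703176 < 0 → root in [0.944750, 1.616500]
step 3: m = 1.280625, f(m) = -1.948187 < 0 → root in [1.280625, 1.616500]
step 4: m = 1.448562, f(m) = -0.259844 < 0 → root in [1.448562, 1.616500]
step 5: m = 1.532531, f(m) = 0.674472 > 0 → root in [1.448562, 1.532531]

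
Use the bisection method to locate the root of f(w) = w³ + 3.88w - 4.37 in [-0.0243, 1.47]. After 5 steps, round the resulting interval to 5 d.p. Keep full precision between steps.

f(-0.024300) = -4.464298, f(1.470000) = 4.510123 (opposite signs)
step 1: m = 0.722850, f(m) = -1.187644 < 0 → root in [0.722850, 1.470000]
step 2: m = 1.096425, f(m) = 1.202194 > 0 → root in [0.722850, 1.096425]
step 3: m = 0.909637, f(m) = -0.087936 < 0 → root in [0.909637, 1.096425]
step 4: m = 1.003031, f(m) = 0.530883 > 0 → root in [0.909637, 1.003031]
step 5: m = 0.956334, f(m) = 0.215217 > 0 → root in [0.909637, 0.956334]

[0.90964, 0.95633]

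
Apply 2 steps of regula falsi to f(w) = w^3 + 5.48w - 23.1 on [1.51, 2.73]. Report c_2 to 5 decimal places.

f(1.510000) = -11.382249, f(2.730000) = 12.206817
step 1: c = 2.098677, f(c) = -2.355740 < 0 → new bracket [2.098677, 2.730000]
step 2: c = 2.200804, f(c) = -0.379910 < 0 → new bracket [2.200804, 2.730000]

2.20080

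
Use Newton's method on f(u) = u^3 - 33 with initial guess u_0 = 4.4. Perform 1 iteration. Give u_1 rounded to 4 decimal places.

3.5015

Newton update: u ← u − f(u)/f'(u).
f'(u) = 3u^2
u_0 = 4.400000: f = 52.184000, f' = 58.080000 → u_1 = 4.400000 - (52.184000)/(58.080000) = 3.501515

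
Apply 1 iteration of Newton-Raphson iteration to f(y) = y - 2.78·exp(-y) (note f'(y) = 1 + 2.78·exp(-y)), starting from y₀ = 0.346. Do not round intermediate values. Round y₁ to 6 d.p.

y_0 = 0.346000: f = -1.620885, f' = 2.966885 → y_1 = 0.346000 - (-1.620885)/(2.966885) = 0.892325

0.892325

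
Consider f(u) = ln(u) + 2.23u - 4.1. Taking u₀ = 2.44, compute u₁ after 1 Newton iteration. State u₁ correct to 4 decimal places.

1.5940

Newton update: u ← u − f(u)/f'(u).
f'(u) = 1/u + 2.23
u_0 = 2.440000: f = 2.233198, f' = 2.639836 → u_1 = 2.440000 - (2.233198)/(2.639836) = 1.594039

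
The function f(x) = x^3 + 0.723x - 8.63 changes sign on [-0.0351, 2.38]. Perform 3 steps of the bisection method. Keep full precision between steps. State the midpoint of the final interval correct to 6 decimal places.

f(-0.035100) = -8.655421, f(2.380000) = 6.572012 (opposite signs)
step 1: m = 1.172450, f(m) = -6.170623 < 0 → root in [1.172450, 2.380000]
step 2: m = 1.776225, f(m) = -1.741843 < 0 → root in [1.776225, 2.380000]
step 3: m = 2.078113, f(m) = 1.846911 > 0 → root in [1.776225, 2.078113]
Midpoint of [1.776225, 2.078113] = 1.927169

1.927169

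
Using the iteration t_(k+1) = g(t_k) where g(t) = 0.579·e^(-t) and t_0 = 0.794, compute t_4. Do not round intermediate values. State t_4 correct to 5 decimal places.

t_1 = g(0.794000) = 0.261727
t_2 = g(0.261727) = 0.445668
t_3 = g(0.445668) = 0.370789
t_4 = g(0.370789) = 0.399620

0.39962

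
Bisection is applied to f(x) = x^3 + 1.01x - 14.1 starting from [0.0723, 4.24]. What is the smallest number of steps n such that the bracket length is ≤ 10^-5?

Initial width b − a = 4.24 − 0.0723 = 4.167700.
After n steps the width is (b−a)/2^n; need (b−a)/2^n ≤ 10^-5.
So n ≥ log₂(4.167700/10^-5) = log₂(416770.0000) ≈ 18.6689.
Hence n = 19.

19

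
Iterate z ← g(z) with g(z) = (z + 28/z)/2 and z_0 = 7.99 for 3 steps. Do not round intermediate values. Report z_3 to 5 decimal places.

z_1 = g(7.990000) = 5.747190
z_2 = g(5.747190) = 5.309568
z_3 = g(5.309568) = 5.291533

5.29153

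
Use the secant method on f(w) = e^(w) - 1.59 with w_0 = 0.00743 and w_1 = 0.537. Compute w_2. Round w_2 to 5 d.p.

f(w_0) = -0.582542, f(w_1) = 0.120867
w_2 = 0.537000 - (0.120867)·(0.537000 - 0.007430)/(0.120867 - (-0.582542)) = 0.446004; f(w_2) = -0.027942

0.44600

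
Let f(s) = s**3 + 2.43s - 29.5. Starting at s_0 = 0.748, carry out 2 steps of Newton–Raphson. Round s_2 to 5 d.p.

f'(s) = 3s**2 + 2.43
s_0 = 0.748000: f = -27.263851, f' = 4.108512 → s_1 = 0.748000 - (-27.263851)/(4.108512) = 7.383943
s_1 = 7.383943: f = 391.034839, f' = 165.997838 → s_2 = 7.383943 - (391.034839)/(165.997838) = 5.028281

5.02828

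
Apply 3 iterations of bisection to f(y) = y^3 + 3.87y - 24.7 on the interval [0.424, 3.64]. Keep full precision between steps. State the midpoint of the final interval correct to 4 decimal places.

2.6350

f(0.424000) = -22.982895, f(3.640000) = 37.615344 (opposite signs)
step 1: m = 2.032000, f(m) = -8.445983 < 0 → root in [2.032000, 3.640000]
step 2: m = 2.836000, f(m) = 9.084973 > 0 → root in [2.032000, 2.836000]
step 3: m = 2.434000, f(m) = -0.860537 < 0 → root in [2.434000, 2.836000]
Midpoint of [2.434000, 2.836000] = 2.635000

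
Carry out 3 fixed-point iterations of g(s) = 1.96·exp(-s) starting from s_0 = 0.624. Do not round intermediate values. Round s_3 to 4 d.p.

0.9873

s_1 = g(0.624000) = 1.050162
s_2 = g(1.050162) = 0.685767
s_3 = g(0.685767) = 0.987259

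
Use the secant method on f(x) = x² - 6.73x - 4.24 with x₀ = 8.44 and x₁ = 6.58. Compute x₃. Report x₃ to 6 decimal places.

Secant update: x_(k+1) = x_k − f(x_k)·(x_k − x_(k-1))/(f(x_k) − f(x_(k-1))).
f(x_0) = 10.192400, f(x_1) = -5.227000
x_2 = 6.580000 - (-5.227000)·(6.580000 - 8.440000)/(-5.227000 - (10.192400)) = 7.210519; f(x_2) = -0.775211
x_3 = 7.210519 - (-0.775211)·(7.210519 - 6.580000)/(-0.775211 - (-5.227000)) = 7.320314; f(x_3) = 0.081283

7.320314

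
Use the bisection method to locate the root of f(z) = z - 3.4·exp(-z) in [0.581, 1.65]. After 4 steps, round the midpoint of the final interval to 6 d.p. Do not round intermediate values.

1.082094

f(0.581000) = -1.320752, f(1.650000) = 0.997030 (opposite signs)
step 1: m = 1.115500, f(m) = 0.001145 > 0 → root in [0.581000, 1.115500]
step 2: m = 0.848250, f(m) = -0.607506 < 0 → root in [0.848250, 1.115500]
step 3: m = 0.981875, f(m) = -0.291792 < 0 → root in [0.981875, 1.115500]
step 4: m = 1.048687, f(m) = -0.142663 < 0 → root in [1.048687, 1.115500]
Midpoint of [1.048687, 1.115500] = 1.082094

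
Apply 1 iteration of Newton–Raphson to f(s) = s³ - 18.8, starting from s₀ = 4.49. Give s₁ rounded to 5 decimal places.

Newton update: s ← s − f(s)/f'(s).
f'(s) = 3s²
s_0 = 4.490000: f = 71.718849, f' = 60.480300 → s_1 = 4.490000 - (71.718849)/(60.480300) = 3.304178

3.30418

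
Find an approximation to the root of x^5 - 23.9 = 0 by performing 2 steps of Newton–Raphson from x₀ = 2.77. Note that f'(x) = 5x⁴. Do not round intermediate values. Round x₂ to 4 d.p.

x_0 = 2.770000: f = 139.179303, f' = 294.366972 → x_1 = 2.770000 - (139.179303)/(294.366972) = 2.297191
x_1 = 2.297191: f = 40.071376, f' = 139.238251 → x_2 = 2.297191 - (40.071376)/(139.238251) = 2.009401

2.0094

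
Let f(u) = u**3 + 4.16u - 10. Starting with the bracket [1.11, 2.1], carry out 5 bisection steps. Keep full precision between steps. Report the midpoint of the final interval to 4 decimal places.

f(1.110000) = -4.014769, f(2.100000) = 7.997000 (opposite signs)
step 1: m = 1.605000, f(m) = 0.811320 > 0 → root in [1.110000, 1.605000]
step 2: m = 1.357500, f(m) = -1.851191 < 0 → root in [1.357500, 1.605000]
step 3: m = 1.481250, f(m) = -0.587987 < 0 → root in [1.481250, 1.605000]
step 4: m = 1.543125, f(m) = 0.093943 > 0 → root in [1.481250, 1.543125]
step 5: m = 1.512188, f(m) = -0.251364 < 0 → root in [1.512188, 1.543125]
Midpoint of [1.512188, 1.543125] = 1.527656

1.5277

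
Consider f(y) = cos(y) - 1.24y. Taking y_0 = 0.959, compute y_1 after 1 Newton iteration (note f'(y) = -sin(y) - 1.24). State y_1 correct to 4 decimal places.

y_0 = 0.959000: f = -0.614821, f' = -2.058618 → y_1 = 0.959000 - (-0.614821)/(-2.058618) = 0.660343

0.6603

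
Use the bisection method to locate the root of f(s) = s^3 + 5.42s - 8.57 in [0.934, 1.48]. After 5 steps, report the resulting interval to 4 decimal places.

f(0.934000) = -2.692939, f(1.480000) = 2.693392 (opposite signs)
step 1: m = 1.207000, f(m) = -0.269643 < 0 → root in [1.207000, 1.480000]
step 2: m = 1.343500, f(m) = 1.136777 > 0 → root in [1.207000, 1.343500]
step 3: m = 1.275250, f(m) = 0.415746 > 0 → root in [1.207000, 1.275250]
step 4: m = 1.241125, f(m) = 0.068716 > 0 → root in [1.207000, 1.241125]
step 5: m = 1.224063, f(m) = -0.101533 < 0 → root in [1.224063, 1.241125]

[1.2241, 1.2411]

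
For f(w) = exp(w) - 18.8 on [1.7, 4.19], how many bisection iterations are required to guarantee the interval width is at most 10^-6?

22

Initial width b − a = 4.19 − 1.7 = 2.490000.
After n steps the width is (b−a)/2^n; need (b−a)/2^n ≤ 10^-6.
So n ≥ log₂(2.490000/10^-6) = log₂(2490000.0000) ≈ 21.2477.
Hence n = 22.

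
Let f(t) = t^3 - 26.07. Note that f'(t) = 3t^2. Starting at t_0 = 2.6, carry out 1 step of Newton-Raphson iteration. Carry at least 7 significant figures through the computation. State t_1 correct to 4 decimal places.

t_0 = 2.600000: f = -8.494000, f' = 20.280000 → t_1 = 2.600000 - (-8.494000)/(20.280000) = 3.018836

3.0188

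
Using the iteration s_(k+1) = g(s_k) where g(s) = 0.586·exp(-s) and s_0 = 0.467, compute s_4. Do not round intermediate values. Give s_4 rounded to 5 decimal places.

0.39655

s_1 = g(0.467000) = 0.367352
s_2 = g(0.367352) = 0.405844
s_3 = g(0.405844) = 0.390519
s_4 = g(0.390519) = 0.396550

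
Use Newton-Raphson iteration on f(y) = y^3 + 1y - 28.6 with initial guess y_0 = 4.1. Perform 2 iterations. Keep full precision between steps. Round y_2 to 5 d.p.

f'(y) = 3y^2 + 1
y_0 = 4.100000: f = 44.421000, f' = 51.430000 → y_1 = 4.100000 - (44.421000)/(51.430000) = 3.236282
y_1 = 3.236282: f = 8.531561, f' = 32.420570 → y_2 = 3.236282 - (8.531561)/(32.420570) = 2.973130

2.97313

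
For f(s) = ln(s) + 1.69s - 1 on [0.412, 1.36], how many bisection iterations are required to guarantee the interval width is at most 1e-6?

Initial width b − a = 1.36 − 0.412 = 0.948000.
After n steps the width is (b−a)/2^n; need (b−a)/2^n ≤ 1e-6.
So n ≥ log₂(0.948000/1e-6) = log₂(948000.0000) ≈ 19.8545.
Hence n = 20.

20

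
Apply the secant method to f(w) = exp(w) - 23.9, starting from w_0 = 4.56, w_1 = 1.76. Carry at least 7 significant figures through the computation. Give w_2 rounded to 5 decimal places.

2.32416

f(w_0) = 71.683480, f(w_1) = -18.087563
w_2 = 1.760000 - (-18.087563)·(1.760000 - 4.560000)/(-18.087563 - (71.683480)) = 2.324159; f(w_2) = -13.681913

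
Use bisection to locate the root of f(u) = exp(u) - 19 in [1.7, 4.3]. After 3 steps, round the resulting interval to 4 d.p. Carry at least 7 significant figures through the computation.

f(1.700000) = -13.526053, f(4.300000) = 54.699794 (opposite signs)
step 1: m = 3.000000, f(m) = 1.085537 > 0 → root in [1.700000, 3.000000]
step 2: m = 2.350000, f(m) = -8.514430 < 0 → root in [2.350000, 3.000000]
step 3: m = 2.675000, f(m) = -4.487650 < 0 → root in [2.675000, 3.000000]

[2.6750, 3.0000]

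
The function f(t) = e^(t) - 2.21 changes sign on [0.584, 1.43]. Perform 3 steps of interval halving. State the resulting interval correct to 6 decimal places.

f(0.584000) = -0.416803, f(1.430000) = 1.968699 (opposite signs)
step 1: m = 1.007000, f(m) = 0.527377 > 0 → root in [0.584000, 1.007000]
step 2: m = 0.795500, f(m) = 0.005548 > 0 → root in [0.584000, 0.795500]
step 3: m = 0.689750, f(m) = -0.216783 < 0 → root in [0.689750, 0.795500]

[0.689750, 0.795500]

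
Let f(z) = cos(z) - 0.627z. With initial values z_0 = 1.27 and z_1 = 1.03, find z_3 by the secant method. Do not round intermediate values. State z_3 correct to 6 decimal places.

0.940363

f(z_0) = -0.500009, f(z_1) = -0.130991
z_2 = 1.030000 - (-0.130991)·(1.030000 - 1.270000)/(-0.130991 - (-0.500009)) = 0.944807; f(z_2) = -0.006494
z_3 = 0.944807 - (-0.006494)·(0.944807 - 1.030000)/(-0.006494 - (-0.130991)) = 0.940363; f(z_3) = -0.000112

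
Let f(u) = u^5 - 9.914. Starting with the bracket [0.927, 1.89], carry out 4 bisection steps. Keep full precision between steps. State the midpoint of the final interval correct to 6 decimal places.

f(0.927000) = -9.229460, f(1.890000) = 14.202208 (opposite signs)
step 1: m = 1.408500, f(m) = -4.370497 < 0 → root in [1.408500, 1.890000]
step 2: m = 1.649250, f(m) = 2.288041 > 0 → root in [1.408500, 1.649250]
step 3: m = 1.528875, f(m) = -1.560665 < 0 → root in [1.528875, 1.649250]
step 4: m = 1.589062, f(m) = 0.218227 > 0 → root in [1.528875, 1.589062]
Midpoint of [1.528875, 1.589062] = 1.558969

1.558969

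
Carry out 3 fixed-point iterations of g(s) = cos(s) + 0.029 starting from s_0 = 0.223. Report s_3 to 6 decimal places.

0.873197

s_1 = g(0.223000) = 1.004238
s_2 = g(1.004238) = 0.565731
s_3 = g(0.565731) = 0.873197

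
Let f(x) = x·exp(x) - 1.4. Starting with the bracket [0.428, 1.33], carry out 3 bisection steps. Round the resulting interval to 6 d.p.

[0.653500, 0.766250]

f(0.428000) = -0.743368, f(1.330000) = 3.628788 (opposite signs)
step 1: m = 0.879000, f(m) = 0.717063 > 0 → root in [0.428000, 0.879000]
step 2: m = 0.653500, f(m) = -0.143805 < 0 → root in [0.653500, 0.879000]
step 3: m = 0.766250, f(m) = 0.248727 > 0 → root in [0.653500, 0.766250]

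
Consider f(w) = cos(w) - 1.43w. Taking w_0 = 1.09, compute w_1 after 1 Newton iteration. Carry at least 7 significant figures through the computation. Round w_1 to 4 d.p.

Newton update: w ← w − f(w)/f'(w).
f'(w) = -sin(w) - 1.43
w_0 = 1.090000: f = -1.096215, f' = -2.316627 → w_1 = 1.090000 - (-1.096215)/(-2.316627) = 0.616806

0.6168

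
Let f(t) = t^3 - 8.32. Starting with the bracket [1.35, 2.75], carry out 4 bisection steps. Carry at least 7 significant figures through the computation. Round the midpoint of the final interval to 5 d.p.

2.00625

f(1.350000) = -5.859625, f(2.750000) = 12.476875 (opposite signs)
step 1: m = 2.050000, f(m) = 0.295125 > 0 → root in [1.350000, 2.050000]
step 2: m = 1.700000, f(m) = -3.407000 < 0 → root in [1.700000, 2.050000]
step 3: m = 1.875000, f(m) = -1.728203 < 0 → root in [1.875000, 2.050000]
step 4: m = 1.962500, f(m) = -0.761615 < 0 → root in [1.962500, 2.050000]
Midpoint of [1.962500, 2.050000] = 2.006250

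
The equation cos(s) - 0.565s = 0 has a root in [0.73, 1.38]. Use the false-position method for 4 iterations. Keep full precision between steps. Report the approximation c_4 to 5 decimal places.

f(0.730000) = 0.332724, f(1.380000) = -0.590059
step 1: c = 0.964368, f(c) = 0.025068 > 0 → new bracket [0.964368, 1.380000]
step 2: c = 0.981306, f(c) = 0.001499 > 0 → new bracket [0.981306, 1.380000]
step 3: c = 0.982317, f(c) = 0.000088 > 0 → new bracket [0.982317, 1.380000]
step 4: c = 0.982376, f(c) = 0.000005 > 0 → new bracket [0.982376, 1.380000]

0.98238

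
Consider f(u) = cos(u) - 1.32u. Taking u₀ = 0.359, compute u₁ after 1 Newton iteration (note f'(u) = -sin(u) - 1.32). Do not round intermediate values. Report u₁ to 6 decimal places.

Newton update: u ← u − f(u)/f'(u).
u_0 = 0.359000: f = 0.462369, f' = -1.671338 → u_1 = 0.359000 - (0.462369)/(-1.671338) = 0.635646

0.635646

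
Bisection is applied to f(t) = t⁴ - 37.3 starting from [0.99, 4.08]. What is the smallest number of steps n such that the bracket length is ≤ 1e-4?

Initial width b − a = 4.08 − 0.99 = 3.090000.
After n steps the width is (b−a)/2^n; need (b−a)/2^n ≤ 1e-4.
So n ≥ log₂(3.090000/1e-4) = log₂(30900.0000) ≈ 14.9153.
Hence n = 15.

15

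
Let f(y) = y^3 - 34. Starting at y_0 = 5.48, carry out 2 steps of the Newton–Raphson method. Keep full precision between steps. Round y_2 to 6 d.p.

3.384727

Newton update: y ← y − f(y)/f'(y).
f'(y) = 3y^2
y_0 = 5.480000: f = 130.566592, f' = 90.091200 → y_1 = 5.480000 - (130.566592)/(90.091200) = 4.030729
y_1 = 4.030729: f = 31.486337, f' = 48.740321 → y_2 = 4.030729 - (31.486337)/(48.740321) = 3.384727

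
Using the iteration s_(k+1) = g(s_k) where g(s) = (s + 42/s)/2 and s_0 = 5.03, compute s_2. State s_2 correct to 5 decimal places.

6.48401

s_1 = g(5.030000) = 6.689950
s_2 = g(6.689950) = 6.484012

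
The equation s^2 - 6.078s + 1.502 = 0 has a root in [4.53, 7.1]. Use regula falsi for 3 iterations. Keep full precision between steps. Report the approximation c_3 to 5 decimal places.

5.80894

False-position update: c = (a·f(b) − b·f(a))/(f(b) − f(a)); replace the endpoint whose sign matches f(c).
f(4.530000) = -5.510440, f(7.100000) = 8.758200
step 1: c = 5.522514, f(c) = -1.565677 < 0 → new bracket [5.522514, 7.100000]
step 2: c = 5.761749, f(c) = -0.320156 < 0 → new bracket [5.761749, 7.100000]
step 3: c = 5.808944, f(c) = -0.060931 < 0 → new bracket [5.808944, 7.100000]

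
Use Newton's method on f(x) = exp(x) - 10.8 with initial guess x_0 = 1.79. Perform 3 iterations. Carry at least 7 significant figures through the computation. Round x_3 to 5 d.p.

f'(x) = exp(x)
x_0 = 1.790000: f = -4.810548, f' = 5.989452 → x_1 = 1.790000 - (-4.810548)/(5.989452) = 2.593170
x_1 = 2.593170: f = 2.572092, f' = 13.372092 → x_2 = 2.593170 - (2.572092)/(13.372092) = 2.400822
x_2 = 2.400822: f = 0.232242, f' = 11.032242 → x_3 = 2.400822 - (0.232242)/(11.032242) = 2.379771

2.37977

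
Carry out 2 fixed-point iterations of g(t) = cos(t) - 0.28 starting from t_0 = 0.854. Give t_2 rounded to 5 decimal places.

0.64978

t_1 = g(0.854000) = 0.376973
t_2 = g(0.376973) = 0.649783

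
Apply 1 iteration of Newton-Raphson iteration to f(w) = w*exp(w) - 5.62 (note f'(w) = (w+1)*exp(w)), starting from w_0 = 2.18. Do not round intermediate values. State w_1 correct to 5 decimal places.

1.69424

w_0 = 2.180000: f = 13.664948, f' = 28.131254 → w_1 = 2.180000 - (13.664948)/(28.131254) = 1.694243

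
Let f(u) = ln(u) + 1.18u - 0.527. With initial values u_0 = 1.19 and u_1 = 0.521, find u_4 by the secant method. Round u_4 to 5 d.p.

f(u_0) = 1.051153, f(u_1) = -0.564225
u_2 = 0.521000 - (-0.564225)·(0.521000 - 1.190000)/(-0.564225 - (1.051153)) = 0.754671; f(u_2) = 0.082038
u_3 = 0.754671 - (0.082038)·(0.754671 - 0.521000)/(0.082038 - (-0.564225)) = 0.725008; f(u_3) = 0.006937
u_4 = 0.725008 - (0.006937)·(0.725008 - 0.754671)/(0.006937 - (0.082038)) = 0.722268; f(u_4) = -0.000082

0.72227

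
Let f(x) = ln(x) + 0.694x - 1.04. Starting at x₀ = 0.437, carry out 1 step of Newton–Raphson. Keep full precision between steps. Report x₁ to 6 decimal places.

0.961605

Newton update: x ← x − f(x)/f'(x).
f'(x) = 1/x + 0.694
x_0 = 0.437000: f = -1.564544, f' = 2.982330 → x_1 = 0.437000 - (-1.564544)/(2.982330) = 0.961605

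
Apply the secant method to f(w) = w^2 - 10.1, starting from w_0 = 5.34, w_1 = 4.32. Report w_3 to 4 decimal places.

f(w_0) = 18.415600, f(w_1) = 8.562400
w_2 = 4.320000 - (8.562400)·(4.320000 - 5.340000)/(8.562400 - (18.415600)) = 3.433623; f(w_2) = 1.689768
w_3 = 3.433623 - (1.689768)·(3.433623 - 4.320000)/(1.689768 - (8.562400)) = 3.215690; f(w_3) = 0.240665

3.2157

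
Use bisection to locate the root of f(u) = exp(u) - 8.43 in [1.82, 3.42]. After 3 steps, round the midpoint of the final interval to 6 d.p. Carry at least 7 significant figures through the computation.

2.120000

f(1.820000) = -2.258142, f(3.420000) = 22.139415 (opposite signs)
step 1: m = 2.620000, f(m) = 5.305724 > 0 → root in [1.820000, 2.620000]
step 2: m = 2.220000, f(m) = 0.777331 > 0 → root in [1.820000, 2.220000]
step 3: m = 2.020000, f(m) = -0.891675 < 0 → root in [2.020000, 2.220000]
Midpoint of [2.020000, 2.220000] = 2.120000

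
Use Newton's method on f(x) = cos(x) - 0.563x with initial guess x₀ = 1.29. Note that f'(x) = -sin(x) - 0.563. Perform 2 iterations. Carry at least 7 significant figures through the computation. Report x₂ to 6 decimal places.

0.983814

x_0 = 1.290000: f = -0.449149, f' = -1.523835 → x_1 = 1.290000 - (-0.449149)/(-1.523835) = 0.995251
x_1 = 0.995251: f = -0.016034, f' = -1.401896 → x_2 = 0.995251 - (-0.016034)/(-1.401896) = 0.983814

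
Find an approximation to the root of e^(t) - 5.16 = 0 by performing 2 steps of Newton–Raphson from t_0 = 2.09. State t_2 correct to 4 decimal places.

f'(t) = e^(t)
t_0 = 2.090000: f = 2.924915, f' = 8.084915 → t_1 = 2.090000 - (2.924915)/(8.084915) = 1.728226
t_1 = 1.728226: f = 0.470654, f' = 5.630654 → t_2 = 1.728226 - (0.470654)/(5.630654) = 1.644638

1.6446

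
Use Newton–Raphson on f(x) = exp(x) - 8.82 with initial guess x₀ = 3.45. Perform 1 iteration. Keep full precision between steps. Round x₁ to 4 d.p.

2.7300

Newton update: x ← x − f(x)/f'(x).
f'(x) = exp(x)
x_0 = 3.450000: f = 22.680392, f' = 31.500392 → x_1 = 3.450000 - (22.680392)/(31.500392) = 2.729997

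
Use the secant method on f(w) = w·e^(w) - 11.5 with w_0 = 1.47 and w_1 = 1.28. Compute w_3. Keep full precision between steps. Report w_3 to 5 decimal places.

1.76336

Secant update: w_(k+1) = w_k − f(w_k)·(w_k − w_(k-1))/(f(w_k) − f(w_(k-1))).
f(w_0) = -5.106624, f(w_1) = -6.896301
w_2 = 1.280000 - (-6.896301)·(1.280000 - 1.470000)/(-6.896301 - (-5.106624)) = 2.012142; f(w_2) = 3.549451
w_3 = 2.012142 - (3.549451)·(2.012142 - 1.280000)/(3.549451 - (-6.896301)) = 1.763361; f(w_3) = -1.216067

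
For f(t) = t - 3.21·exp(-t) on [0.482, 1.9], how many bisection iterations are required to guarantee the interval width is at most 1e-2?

8

Initial width b − a = 1.9 − 0.482 = 1.418000.
After n steps the width is (b−a)/2^n; need (b−a)/2^n ≤ 1e-2.
So n ≥ log₂(1.418000/1e-2) = log₂(141.8000) ≈ 7.1477.
Hence n = 8.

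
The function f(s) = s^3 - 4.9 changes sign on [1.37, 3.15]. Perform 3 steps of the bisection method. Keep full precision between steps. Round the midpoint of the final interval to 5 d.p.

1.70375

f(1.370000) = -2.328647, f(3.150000) = 26.355875 (opposite signs)
step 1: m = 2.260000, f(m) = 6.643176 > 0 → root in [1.370000, 2.260000]
step 2: m = 1.815000, f(m) = 1.079018 > 0 → root in [1.370000, 1.815000]
step 3: m = 1.592500, f(m) = -0.861330 < 0 → root in [1.592500, 1.815000]
Midpoint of [1.592500, 1.815000] = 1.703750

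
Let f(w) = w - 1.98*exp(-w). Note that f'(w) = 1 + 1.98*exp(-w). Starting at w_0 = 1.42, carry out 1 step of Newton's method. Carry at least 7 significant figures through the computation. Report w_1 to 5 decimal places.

w_0 = 1.420000: f = 0.941406, f' = 1.478594 → w_1 = 1.420000 - (0.941406)/(1.478594) = 0.783310

0.78331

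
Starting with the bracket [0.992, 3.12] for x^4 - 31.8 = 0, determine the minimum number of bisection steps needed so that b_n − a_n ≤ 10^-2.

Initial width b − a = 3.12 − 0.992 = 2.128000.
After n steps the width is (b−a)/2^n; need (b−a)/2^n ≤ 10^-2.
So n ≥ log₂(2.128000/10^-2) = log₂(212.8000) ≈ 7.7334.
Hence n = 8.

8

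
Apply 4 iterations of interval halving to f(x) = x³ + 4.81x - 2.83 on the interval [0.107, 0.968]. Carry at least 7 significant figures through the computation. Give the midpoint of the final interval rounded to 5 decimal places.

0.56441

f(0.107000) = -2.314105, f(0.968000) = 2.733119 (opposite signs)
step 1: m = 0.537500, f(m) = -0.089338 < 0 → root in [0.537500, 0.968000]
step 2: m = 0.752750, f(m) = 1.217260 > 0 → root in [0.537500, 0.752750]
step 3: m = 0.645125, f(m) = 0.541543 > 0 → root in [0.537500, 0.645125]
step 4: m = 0.591312, f(m) = 0.220966 > 0 → root in [0.537500, 0.591312]
Midpoint of [0.537500, 0.591312] = 0.564406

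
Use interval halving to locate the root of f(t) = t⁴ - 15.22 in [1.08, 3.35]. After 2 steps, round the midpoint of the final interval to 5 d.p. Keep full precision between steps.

1.93125

f(1.080000) = -13.859511, f(3.350000) = 110.724506 (opposite signs)
step 1: m = 2.215000, f(m) = 8.851044 > 0 → root in [1.080000, 2.215000]
step 2: m = 1.647500, f(m) = -7.852813 < 0 → root in [1.647500, 2.215000]
Midpoint of [1.647500, 2.215000] = 1.931250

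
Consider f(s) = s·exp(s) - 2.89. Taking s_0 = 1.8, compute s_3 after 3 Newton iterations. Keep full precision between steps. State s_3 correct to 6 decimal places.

f'(s) = (s + 1)·exp(s)
s_0 = 1.800000: f = 7.999365, f' = 16.939013 → s_1 = 1.800000 - (7.999365)/(16.939013) = 1.327755
s_1 = 1.327755: f = 2.119041, f' = 8.781605 → s_2 = 1.327755 - (2.119041)/(8.781605) = 1.086450
s_2 = 1.086450: f = 0.329952, f' = 6.183687 → s_3 = 1.086450 - (0.329952)/(6.183687) = 1.033092

1.033092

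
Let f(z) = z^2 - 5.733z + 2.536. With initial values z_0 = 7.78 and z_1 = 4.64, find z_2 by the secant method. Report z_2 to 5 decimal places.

5.01917

f(z_0) = 18.461660, f(z_1) = -2.535520
z_2 = 4.640000 - (-2.535520)·(4.640000 - 7.780000)/(-2.535520 - (18.461660)) = 5.019172; f(z_2) = -1.046828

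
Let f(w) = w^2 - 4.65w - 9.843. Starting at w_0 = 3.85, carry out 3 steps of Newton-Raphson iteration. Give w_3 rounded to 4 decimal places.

6.2406

Newton update: w ← w − f(w)/f'(w).
f'(w) = 2w - 4.65
w_0 = 3.850000: f = -12.923000, f' = 3.050000 → w_1 = 3.850000 - (-12.923000)/(3.050000) = 8.087049
w_1 = 8.087049: f = 17.952586, f' = 11.524098 → w_2 = 8.087049 - (17.952586)/(11.524098) = 6.529219
w_2 = 6.529219: f = 2.426834, f' = 8.408438 → w_3 = 6.529219 - (2.426834)/(8.408438) = 6.240600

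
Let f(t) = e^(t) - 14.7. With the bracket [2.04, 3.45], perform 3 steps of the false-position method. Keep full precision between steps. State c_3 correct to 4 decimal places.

2.6610

f(2.040000) = -7.009391, f(3.450000) = 16.800392
step 1: c = 2.455092, f(c) = -3.052500 < 0 → new bracket [2.455092, 3.450000]
step 2: c = 2.608065, f(c) = -1.127243 < 0 → new bracket [2.608065, 3.450000]
step 3: c = 2.661003, f(c) = -0.389360 < 0 → new bracket [2.661003, 3.450000]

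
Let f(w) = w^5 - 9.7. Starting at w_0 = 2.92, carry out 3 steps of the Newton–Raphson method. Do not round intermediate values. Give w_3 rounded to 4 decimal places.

f'(w) = 5w^4
w_0 = 2.920000: f = 202.582531, f' = 363.497485 → w_1 = 2.920000 - (202.582531)/(363.497485) = 2.362685
w_1 = 2.362685: f = 63.925676, f' = 155.809323 → w_2 = 2.362685 - (63.925676)/(155.809323) = 1.952404
w_2 = 1.952404: f = 18.669269, f' = 72.652159 → w_3 = 1.952404 - (18.669269)/(72.652159) = 1.695436

1.6954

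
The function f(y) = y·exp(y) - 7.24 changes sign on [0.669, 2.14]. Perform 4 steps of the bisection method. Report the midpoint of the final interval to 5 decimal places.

1.54241

f(0.669000) = -5.933922, f(2.140000) = 10.948797 (opposite signs)
step 1: m = 1.404500, f(m) = -1.518784 < 0 → root in [1.404500, 2.140000]
step 2: m = 1.772250, f(m) = 3.188057 > 0 → root in [1.404500, 1.772250]
step 3: m = 1.588375, f(m) = 0.536345 > 0 → root in [1.404500, 1.588375]
step 4: m = 1.496438, f(m) = -0.557282 < 0 → root in [1.496438, 1.588375]
Midpoint of [1.496438, 1.588375] = 1.542406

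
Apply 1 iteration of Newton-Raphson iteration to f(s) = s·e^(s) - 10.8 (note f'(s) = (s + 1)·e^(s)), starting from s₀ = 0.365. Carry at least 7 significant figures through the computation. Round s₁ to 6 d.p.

s_0 = 0.365000: f = -10.274212, f' = 1.966302 → s_1 = 0.365000 - (-10.274212)/(1.966302) = 5.590146

5.590146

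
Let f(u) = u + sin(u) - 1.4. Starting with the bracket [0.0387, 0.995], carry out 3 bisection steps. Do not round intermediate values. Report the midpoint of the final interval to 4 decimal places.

f(0.038700) = -1.322610, f(0.995000) = 0.433759 (opposite signs)
step 1: m = 0.516850, f(m) = -0.389006 < 0 → root in [0.516850, 0.995000]
step 2: m = 0.755925, f(m) = 0.041887 > 0 → root in [0.516850, 0.755925]
step 3: m = 0.636387, f(m) = -0.169319 < 0 → root in [0.636387, 0.755925]
Midpoint of [0.636387, 0.755925] = 0.696156

0.6962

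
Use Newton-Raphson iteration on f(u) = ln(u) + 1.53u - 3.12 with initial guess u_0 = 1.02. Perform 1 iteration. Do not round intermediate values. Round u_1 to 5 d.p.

f'(u) = 1/u + 1.53
u_0 = 1.020000: f = -1.539597, f' = 2.510392 → u_1 = 1.020000 - (-1.539597)/(2.510392) = 1.633290

1.63329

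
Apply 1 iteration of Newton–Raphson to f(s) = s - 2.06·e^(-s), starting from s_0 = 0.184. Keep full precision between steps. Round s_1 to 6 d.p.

0.747709

f'(s) = 1 + 2.06·e^(-s)
s_0 = 0.184000: f = -1.529788, f' = 2.713788 → s_1 = 0.184000 - (-1.529788)/(2.713788) = 0.747709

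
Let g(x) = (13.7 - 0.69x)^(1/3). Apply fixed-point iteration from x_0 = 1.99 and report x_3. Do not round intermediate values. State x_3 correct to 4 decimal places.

2.2968

x_1 = g(1.990000) = 2.310032
x_2 = g(2.310032) = 2.296155
x_3 = g(2.296155) = 2.296760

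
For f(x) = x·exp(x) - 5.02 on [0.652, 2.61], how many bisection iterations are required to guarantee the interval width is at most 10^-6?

21

Initial width b − a = 2.61 − 0.652 = 1.958000.
After n steps the width is (b−a)/2^n; need (b−a)/2^n ≤ 10^-6.
So n ≥ log₂(1.958000/10^-6) = log₂(1958000.0000) ≈ 20.9009.
Hence n = 21.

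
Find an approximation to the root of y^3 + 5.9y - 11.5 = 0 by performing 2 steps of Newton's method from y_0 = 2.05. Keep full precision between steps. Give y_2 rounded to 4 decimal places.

Newton update: y ← y − f(y)/f'(y).
f'(y) = 3y^2 + 5.9
y_0 = 2.050000: f = 9.210125, f' = 18.507500 → y_1 = 2.050000 - (9.210125)/(18.507500) = 1.552357
y_1 = 1.552357: f = 1.399797, f' = 13.129438 → y_2 = 1.552357 - (1.399797)/(13.129438) = 1.445742

1.4457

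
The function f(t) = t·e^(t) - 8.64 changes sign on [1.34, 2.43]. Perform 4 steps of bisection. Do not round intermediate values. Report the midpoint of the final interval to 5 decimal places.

f(1.340000) = -3.522482, f(2.430000) = 18.962083 (opposite signs)
step 1: m = 1.885000, f(m) = 3.775278 > 0 → root in [1.340000, 1.885000]
step 2: m = 1.612500, f(m) = -0.552774 < 0 → root in [1.612500, 1.885000]
step 3: m = 1.748750, f(m) = 1.410790 > 0 → root in [1.612500, 1.748750]
step 4: m = 1.680625, f(m) = 0.383125 > 0 → root in [1.612500, 1.680625]
Midpoint of [1.612500, 1.680625] = 1.646563

1.64656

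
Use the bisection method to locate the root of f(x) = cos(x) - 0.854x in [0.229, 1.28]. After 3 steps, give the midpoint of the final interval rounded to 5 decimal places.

f(0.229000) = 0.778328, f(1.280000) = -0.806405 (opposite signs)
step 1: m = 0.754500, f(m) = 0.084271 > 0 → root in [0.754500, 1.280000]
step 2: m = 1.017250, f(m) = -0.343024 < 0 → root in [0.754500, 1.017250]
step 3: m = 0.885875, f(m) = -0.123925 < 0 → root in [0.754500, 0.885875]
Midpoint of [0.754500, 0.885875] = 0.820188

0.82019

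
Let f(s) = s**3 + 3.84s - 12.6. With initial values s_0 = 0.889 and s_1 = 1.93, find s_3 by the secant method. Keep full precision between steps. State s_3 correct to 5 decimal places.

1.78614

f(s_0) = -8.483645, f(s_1) = 2.000257
s_2 = 1.930000 - (2.000257)·(1.930000 - 0.889000)/(2.000257 - (-8.483645)) = 1.731384; f(s_2) = -0.761328
s_3 = 1.731384 - (-0.761328)·(1.731384 - 1.930000)/(-0.761328 - (2.000257)) = 1.786140; f(s_3) = -0.042911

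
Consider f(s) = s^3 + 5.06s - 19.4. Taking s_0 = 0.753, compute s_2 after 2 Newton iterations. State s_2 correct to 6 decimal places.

Newton update: s ← s − f(s)/f'(s).
f'(s) = 3s^2 + 5.06
s_0 = 0.753000: f = -15.162862, f' = 6.761027 → s_1 = 0.753000 - (-15.162862)/(6.761027) = 2.995686
s_1 = 2.995686: f = 22.641868, f' = 31.982408 → s_2 = 2.995686 - (22.641868)/(31.982408) = 2.287739

2.287739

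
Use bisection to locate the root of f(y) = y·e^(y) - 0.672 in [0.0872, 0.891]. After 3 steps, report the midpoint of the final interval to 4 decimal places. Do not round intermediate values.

f(0.087200) = -0.576855, f(0.891000) = 1.499871 (opposite signs)
step 1: m = 0.489100, f(m) = 0.125648 > 0 → root in [0.087200, 0.489100]
step 2: m = 0.288150, f(m) = -0.287620 < 0 → root in [0.288150, 0.489100]
step 3: m = 0.388625, f(m) = -0.098797 < 0 → root in [0.388625, 0.489100]
Midpoint of [0.388625, 0.489100] = 0.438862

0.4389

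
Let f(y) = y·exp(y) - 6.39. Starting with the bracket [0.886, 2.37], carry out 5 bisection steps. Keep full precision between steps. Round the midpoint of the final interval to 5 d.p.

f(0.886000) = -4.241088, f(2.370000) = 18.962820 (opposite signs)
step 1: m = 1.628000, f(m) = 1.902506 > 0 → root in [0.886000, 1.628000]
step 2: m = 1.257000, f(m) = -1.971820 < 0 → root in [1.257000, 1.628000]
step 3: m = 1.442500, f(m) = -0.286406 < 0 → root in [1.442500, 1.628000]
step 4: m = 1.535250, f(m) = 0.737377 > 0 → root in [1.442500, 1.535250]
step 5: m = 1.488875, f(m) = 0.208853 > 0 → root in [1.442500, 1.488875]
Midpoint of [1.442500, 1.488875] = 1.465688

1.46569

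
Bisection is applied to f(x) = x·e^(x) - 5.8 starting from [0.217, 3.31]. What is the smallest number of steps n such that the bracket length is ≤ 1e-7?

Initial width b − a = 3.31 − 0.217 = 3.093000.
After n steps the width is (b−a)/2^n; need (b−a)/2^n ≤ 1e-7.
So n ≥ log₂(3.093000/1e-7) = log₂(30930000.0000) ≈ 24.8825.
Hence n = 25.

25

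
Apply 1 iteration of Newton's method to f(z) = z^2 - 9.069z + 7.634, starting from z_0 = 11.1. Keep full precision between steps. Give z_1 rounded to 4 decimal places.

8.8018

f'(z) = 2z - 9.069
z_0 = 11.100000: f = 30.178100, f' = 13.131000 → z_1 = 11.100000 - (30.178100)/(13.131000) = 8.801767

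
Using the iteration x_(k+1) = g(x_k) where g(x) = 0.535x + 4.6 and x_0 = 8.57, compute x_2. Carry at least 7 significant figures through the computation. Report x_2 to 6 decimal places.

x_1 = g(8.570000) = 9.184950
x_2 = g(9.184950) = 9.513948

9.513948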